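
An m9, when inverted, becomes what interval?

major 7th

First reduce the compound minor ninth to its simple form, a minor second.
The rule of nine gives the new number: 9 − 2 = 7, so a second becomes a seventh.
Quality inverts too: minor becomes major. That makes the inversion a major seventh.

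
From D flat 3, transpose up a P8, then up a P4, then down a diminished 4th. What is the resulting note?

Db3 up a perfect octave → Db4 (12 semitones).
Up a perfect fourth from Db4: Gb4 (5 semitones up).
A diminished fourth down from Gb4 is D4.

D 4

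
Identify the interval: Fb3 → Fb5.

perfect fifteenth

F to F is the same letter name, plus 2 octaves — that makes it a fifteenth of some quality.
The perfect fifteenth spans 24 semitones, and Fb3 to Fb5 is exactly 24 semitones — so this is a perfect fifteenth.
(Equivalently, a compound perfect octave: a perfect octave plus an octave.)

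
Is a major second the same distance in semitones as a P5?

No

A major second spans 2 semitones; a perfect fifth spans 7 semitones. They differ by 5.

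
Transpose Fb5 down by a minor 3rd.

Db5

Three letter names down from F: D.
A minor third is 3 semitones; 3 semitones down from Fb5 gives Db5.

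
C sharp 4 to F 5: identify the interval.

C to F spans four letter names (C-D-E-F), plus an octave: an eleventh.
A perfect eleventh would be 17 semitones; C#4 to F5 is 16, one semitone narrower, so the interval is diminished.
(Equivalently, a compound diminished fourth: a diminished fourth plus an octave.)

d11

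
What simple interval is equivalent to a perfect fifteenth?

Each octave removed subtracts seven from the number: 15 − 7 = 8.
So a perfect fifteenth is an octave plus a perfect octave. The quality is unchanged.

perfect 8th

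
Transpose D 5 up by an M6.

Six letter names up from D: B.
Moving 9 semitones up from D5 (the size of a major sixth) reaches B5.

B 5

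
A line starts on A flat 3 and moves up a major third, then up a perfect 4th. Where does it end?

Up a major third from Ab3: C4 (4 semitones up).
Up a perfect fourth from C4: F4 (5 semitones up).

F 4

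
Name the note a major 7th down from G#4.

A3

The seventh takes the letter from G down to A.
A major seventh is 11 semitones; 11 semitones down from G#4 gives A3.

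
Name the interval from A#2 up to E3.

diminished 5th

A to E spans five letter names (A-B-C-D-E), so the interval is some kind of fifth.
A#2 to E3 spans 6 semitones — one semitone narrower than the perfect fifth (7) — giving a diminished fifth.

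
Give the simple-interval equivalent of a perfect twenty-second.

P8

Each octave removed subtracts seven from the number: 22 − 14 = 8.
So a perfect twenty-second is 2 octaves plus a perfect octave. The quality is unchanged.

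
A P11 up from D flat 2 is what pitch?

Counting four letter names plus an octave up from D lands on G.
Moving 17 semitones up from Db2 (the size of a perfect eleventh) reaches Gb3.

G flat 3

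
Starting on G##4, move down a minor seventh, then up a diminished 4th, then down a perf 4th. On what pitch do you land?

A#3

G##4 down a minor seventh → A##3 (10 semitones).
A diminished fourth up from A##3 is D#4.
D#4 down a perfect fourth → A#3 (5 semitones).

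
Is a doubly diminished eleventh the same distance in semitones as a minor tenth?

Yes

A doubly diminished eleventh = 15 semitones = a minor tenth; enharmonically equal.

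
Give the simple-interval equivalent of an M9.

major 2nd

Take out an octave (7 from the number): 9 − 7 = 2.
So a major ninth is an octave plus a major second. The quality is unchanged.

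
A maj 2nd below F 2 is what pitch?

Two letter names down from F: E.
A major second spans 2 semitones, so from F2 the target pitch is Eb2.

E flat 2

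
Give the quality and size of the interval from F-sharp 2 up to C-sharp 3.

F to C spans five letter names (F-G-A-B-C), so the interval is some kind of fifth.
The perfect fifth spans 7 semitones, and F#2 to C#3 is exactly 7 semitones — so this is a perfect fifth.

perfect fifth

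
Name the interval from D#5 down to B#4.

Descending from D#5 to B#4 is the same interval as ascending B#4 to D#5.
B to D spans three letter names (B-C-D), so the interval is some kind of third.
B#4 to D#5 is 3 semitones, a half step short of the major third (4), so this is minor.

minor 3rd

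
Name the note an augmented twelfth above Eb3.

B4

Counting five letter names plus an octave up from E lands on B.
An augmented twelfth spans 20 semitones, so from Eb3 the target pitch is B4.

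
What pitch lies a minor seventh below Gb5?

Ab4

Seven letter names down from G: A.
Moving 10 semitones down from Gb5 (the size of a minor seventh) reaches Ab4.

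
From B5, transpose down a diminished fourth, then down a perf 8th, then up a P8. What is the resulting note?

A diminished fourth down from B5 is F##5.
Down a perfect octave from F##5: F##4 (12 semitones down).
Up a perfect octave from F##4: F##5 (12 semitones up).

F##5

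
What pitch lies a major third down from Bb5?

Counting three letter names down from B lands on G.
Moving 4 semitones down from Bb5 (the size of a major third) reaches Gb5.

Gb5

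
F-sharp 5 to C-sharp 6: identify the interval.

F to C spans five letter names (F-G-A-B-C): a fifth.
Counting semitones, F#5→C#6 is 7, which is the perfect fifth.

perfect 5th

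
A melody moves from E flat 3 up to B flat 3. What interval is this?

E to B spans five letter names (E-F-G-A-B), so the interval is some kind of fifth.
Counting semitones, Eb3→Bb3 is 7, which is the perfect fifth.

P5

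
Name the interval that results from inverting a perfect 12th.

First reduce the compound perfect twelfth to its simple form, a perfect fifth.
Inverted interval numbers add to nine, so a fifth pairs with a fourth (5 + 4 = 9).
Quality inverts too: perfect stays perfect. That makes the inversion a perfect fourth.

perfect fourth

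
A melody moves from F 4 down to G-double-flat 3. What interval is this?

Descending from F4 to Gbb3 is the same interval as ascending Gbb3 to F4.
G to F spans seven letter names (G-A-B-C-D-E-F), so the interval is some kind of seventh.
The major seventh is 11 semitones; here we have 12, one semitone wider: augmented.

augmented seventh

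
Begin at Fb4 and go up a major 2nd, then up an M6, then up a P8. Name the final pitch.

Fb4 up a major second → Gb4 (2 semitones).
A major sixth up from Gb4 is Eb5.
Eb5 up a perfect octave → Eb6 (12 semitones).

Eb6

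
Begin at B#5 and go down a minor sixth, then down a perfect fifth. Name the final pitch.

G##4

A minor sixth down from B#5 is D##5.
D##5 down a perfect fifth → G##4 (7 semitones).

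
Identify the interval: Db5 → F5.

major third

D to F spans three letter names (D-E-F) — that makes it a third of some quality.
Counting semitones, Db5→F5 is 4, which is the major third.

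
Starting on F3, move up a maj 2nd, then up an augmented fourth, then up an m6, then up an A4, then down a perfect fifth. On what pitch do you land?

G#4

F3 up a major second → G3 (2 semitones).
Up an augmented fourth from G3: C#4 (6 semitones up).
A minor sixth up from C#4 is A4.
A4 up an augmented fourth → D#5 (6 semitones).
A perfect fifth down from D#5 is G#4.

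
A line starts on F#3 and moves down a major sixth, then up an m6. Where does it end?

F3

F#3 down a major sixth → A2 (9 semitones).
A minor sixth up from A2 is F3.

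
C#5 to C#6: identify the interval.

C to C is the same letter name, plus an octave — that makes it an octave of some quality.
The perfect octave spans 12 semitones, and C#5 to C#6 is exactly 12 semitones — so this is a perfect octave.

perfect octave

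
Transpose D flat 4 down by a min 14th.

E flat 2

The fourteenth's letter: D down seven letter names plus an octave → E.
A minor fourteenth is 22 semitones; 22 semitones down from Db4 gives Eb2.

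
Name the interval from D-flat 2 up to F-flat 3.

D to F spans three letter names (D-E-F), plus an octave: a tenth.
A major tenth would be 16 semitones, but Db2 to Fb3 is 15 — one semitone narrower, making it a minor tenth.
(Equivalently, a compound minor third: a minor third plus an octave.)

minor 10th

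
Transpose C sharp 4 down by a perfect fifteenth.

C sharp 2

For a fifteenth the letter name doesn't change: still C, two octaves down.
A perfect fifteenth is 24 semitones; 24 semitones down from C#4 gives C#2.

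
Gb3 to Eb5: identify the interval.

major thirteenth

G to E spans six letter names (G-A-B-C-D-E), plus an octave: a thirteenth.
The major thirteenth spans 21 semitones, and Gb3 to Eb5 is exactly 21 semitones — so this is a major thirteenth.
(Equivalently, a compound major sixth: a major sixth plus an octave.)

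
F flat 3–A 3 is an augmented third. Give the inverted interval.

diminished sixth

Interval numbers invert to sum to nine: 3 + 6 = 9, so a third inverts to a sixth.
The quality also flips — augmented becomes diminished — giving a diminished sixth.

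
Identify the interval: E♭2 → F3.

major ninth

E to F spans two letter names (E-F), plus an octave — that makes it a ninth of some quality.
Eb2 to F3 is 14 semitones, matching the major ninth exactly, so the quality is major.
(Equivalently, a compound major second: a major second plus an octave.)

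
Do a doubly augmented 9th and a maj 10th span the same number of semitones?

Both span 16 semitones: a doubly augmented ninth and a major tenth are the same chromatic distance.

Yes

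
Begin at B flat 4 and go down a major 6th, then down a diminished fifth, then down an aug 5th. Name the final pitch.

C flat 3

A major sixth down from Bb4 is Db4.
Down a diminished fifth from Db4: G3 (6 semitones down).
G3 down an augmented fifth → Cb3 (8 semitones).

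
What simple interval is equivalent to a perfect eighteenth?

perfect 4th

Take out 2 octaves (14 from the number): 18 − 14 = 4.
Quality carries through unchanged, so the simple form is a perfect fourth.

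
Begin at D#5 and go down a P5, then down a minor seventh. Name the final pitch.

A#3

Down a perfect fifth from D#5: G#4 (7 semitones down).
A minor seventh down from G#4 is A#3.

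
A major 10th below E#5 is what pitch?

Counting three letter names plus an octave down from E lands on C.
Moving 16 semitones down from E#5 (the size of a major tenth) reaches C#4.

C#4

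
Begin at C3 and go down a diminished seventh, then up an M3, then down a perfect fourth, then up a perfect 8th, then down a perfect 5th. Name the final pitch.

F##2

Down a diminished seventh from C3: D#2 (9 semitones down).
A major third up from D#2 is F##2.
Down a perfect fourth from F##2: C##2 (5 semitones down).
Up a perfect octave from C##2: C##3 (12 semitones up).
A perfect fifth down from C##3 is F##2.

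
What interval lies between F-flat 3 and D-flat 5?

F to D spans six letter names (F-G-A-B-C-D), plus an octave: a thirteenth.
Counting semitones, Fb3→Db5 is 21, which is the major thirteenth.
(Equivalently, a compound major sixth: a major sixth plus an octave.)

major thirteenth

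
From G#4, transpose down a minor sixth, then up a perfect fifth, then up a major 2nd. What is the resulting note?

G##4

A minor sixth down from G#4 is B#3.
Up a perfect fifth from B#3: F##4 (7 semitones up).
Up a major second from F##4: G##4 (2 semitones up).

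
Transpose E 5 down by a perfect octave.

E 4

An octave keeps the letter name E, an octave down from E.
A perfect octave spans 12 semitones, so from E5 the target pitch is E4.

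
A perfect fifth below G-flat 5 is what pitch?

C-flat 5

Counting five letter names down from G lands on C.
A perfect fifth spans 7 semitones, so from Gb5 the target pitch is Cb5.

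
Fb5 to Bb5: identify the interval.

augmented fourth

F to B spans four letter names (F-G-A-B), so the interval is some kind of fourth.
A perfect fourth would be 5 semitones; Fb5 to Bb5 is 6, one semitone wider, so the interval is augmented.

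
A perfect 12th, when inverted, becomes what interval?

perfect 4th

First reduce the compound perfect twelfth to its simple form, a perfect fifth.
The rule of nine gives the new number: 9 − 5 = 4, so a fifth becomes a fourth.
And perfect stays perfect under inversion, so we get a perfect fourth.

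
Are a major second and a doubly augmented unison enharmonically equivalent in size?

Both span 2 semitones: a major second and a doubly augmented unison are the same chromatic distance.

Yes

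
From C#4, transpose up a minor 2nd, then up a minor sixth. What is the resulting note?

C#4 up a minor second → D4 (1 semitone).
D4 up a minor sixth → Bb4 (8 semitones).

Bb4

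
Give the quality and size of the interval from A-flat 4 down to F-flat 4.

major 3rd

Descending from Ab4 to Fb4 is the same interval as ascending Fb4 to Ab4.
F to A spans three letter names (F-G-A) — that makes it a third of some quality.
Counting semitones, Fb4→Ab4 is 4, which is the major third.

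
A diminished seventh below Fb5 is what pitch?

G4

Seven letter names down from F: G.
Moving 9 semitones down from Fb5 (the size of a diminished seventh) reaches G4.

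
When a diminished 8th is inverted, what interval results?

A1

Interval numbers invert to sum to nine: 8 + 1 = 9, so an octave inverts to a unison.
Quality inverts too: diminished becomes augmented. That makes the inversion an augmented unison.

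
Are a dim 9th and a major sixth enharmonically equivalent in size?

No

A diminished ninth is 12 semitones but a major sixth is 9 semitones — different sizes.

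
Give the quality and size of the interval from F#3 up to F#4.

F to F is the same letter name, plus an octave — that makes it an octave of some quality.
Counting semitones, F#3→F#4 is 12, which is the perfect octave.

P8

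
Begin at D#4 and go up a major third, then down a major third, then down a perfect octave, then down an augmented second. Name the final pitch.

Up a major third from D#4: F##4 (4 semitones up).
A major third down from F##4 is D#4.
Down a perfect octave from D#4: D#3 (12 semitones down).
D#3 down an augmented second → C3 (3 semitones).

C3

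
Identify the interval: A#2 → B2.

minor second

A to B spans two letter names (A-B): a second.
At 1 semitone, A#2→B2 falls one short of a major second: minor.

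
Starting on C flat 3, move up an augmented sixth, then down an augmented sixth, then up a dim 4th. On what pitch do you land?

Cb3 up an augmented sixth → A3 (10 semitones).
Down an augmented sixth from A3: Cb3 (10 semitones down).
Cb3 up a diminished fourth → Fbb3 (4 semitones).

F double-flat 3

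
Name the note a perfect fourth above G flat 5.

C flat 6

Counting four letter names up from G lands on C.
A perfect fourth is 5 semitones; 5 semitones up from Gb5 gives Cb6.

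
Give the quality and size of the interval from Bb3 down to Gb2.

Descending from Bb3 to Gb2 is the same interval as ascending Gb2 to Bb3.
G to B spans three letter names (G-A-B), plus an octave: a tenth.
The major tenth spans 16 semitones, and Gb2 to Bb3 is exactly 16 semitones — so this is a major tenth.
(Equivalently, a compound major third: a major third plus an octave.)

major tenth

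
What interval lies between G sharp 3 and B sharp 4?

major tenth

G to B spans three letter names (G-A-B), plus an octave — that makes it a tenth of some quality.
The major tenth spans 16 semitones, and G#3 to B#4 is exactly 16 semitones — so this is a major tenth.
(Equivalently, a compound major third: a major third plus an octave.)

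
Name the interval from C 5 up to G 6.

perfect 12th

C to G spans five letter names (C-D-E-F-G), plus an octave: a twelfth.
C5 to G6 is 19 semitones, matching the perfect twelfth exactly, so the quality is perfect.
(Equivalently, a compound perfect fifth: a perfect fifth plus an octave.)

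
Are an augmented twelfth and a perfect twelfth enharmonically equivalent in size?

An augmented twelfth spans 20 semitones; a perfect twelfth spans 19 semitones. They differ by 1.

No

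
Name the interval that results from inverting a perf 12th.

First reduce the compound perfect twelfth to its simple form, a perfect fifth.
Interval numbers invert to sum to nine: 5 + 4 = 9, so a fifth inverts to a fourth.
Quality inverts too: perfect stays perfect. That makes the inversion a perfect fourth.

P4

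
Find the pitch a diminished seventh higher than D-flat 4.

Seven letter names up from D: C.
A diminished seventh spans 9 semitones, so from Db4 the target pitch is Cbb5.

C-double-flat 5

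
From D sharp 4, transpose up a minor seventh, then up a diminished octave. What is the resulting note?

C 6

D#4 up a minor seventh → C#5 (10 semitones).
C#5 up a diminished octave → C6 (11 semitones).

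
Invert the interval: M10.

First reduce the compound major tenth to its simple form, a major third.
Inverted interval numbers add to nine, so a third pairs with a sixth (3 + 6 = 9).
The quality also flips — major becomes minor — giving a minor sixth.

minor 6th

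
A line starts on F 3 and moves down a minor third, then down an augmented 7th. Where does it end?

E double-flat 2

Down a minor third from F3: D3 (3 semitones down).
Down an augmented seventh from D3: Ebb2 (12 semitones down).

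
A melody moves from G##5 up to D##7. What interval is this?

perfect twelfth

G to D spans five letter names (G-A-B-C-D), plus an octave: a twelfth.
Counting semitones, G##5→D##7 is 19, which is the perfect twelfth.
(Equivalently, a compound perfect fifth: a perfect fifth plus an octave.)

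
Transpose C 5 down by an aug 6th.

E-double-flat 4

The sixth takes the letter from C down to E.
An augmented sixth is 10 semitones; 10 semitones down from C5 gives Ebb4.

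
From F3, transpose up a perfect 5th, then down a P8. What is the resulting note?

C3

A perfect fifth up from F3 is C4.
Down a perfect octave from C4: C3 (12 semitones down).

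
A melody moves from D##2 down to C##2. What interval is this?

Descending from D##2 to C##2 is the same interval as ascending C##2 to D##2.
C to D spans two letter names (C-D): a second.
C##2 to D##2 is 2 semitones, matching the major second exactly, so the quality is major.

M2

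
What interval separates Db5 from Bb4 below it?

Descending from Db5 to Bb4 is the same interval as ascending Bb4 to Db5.
B to D spans three letter names (B-C-D), so the interval is some kind of third.
At 3 semitones, Bb4→Db5 falls one short of a major third: minor.

minor 3rd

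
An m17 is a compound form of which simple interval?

m3

Take out 2 octaves (14 from the number): 17 − 14 = 3.
So a minor seventeenth is 2 octaves plus a minor third. The quality is unchanged.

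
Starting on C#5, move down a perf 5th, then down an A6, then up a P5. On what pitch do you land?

Eb4

A perfect fifth down from C#5 is F#4.
An augmented sixth down from F#4 is Ab3.
Ab3 up a perfect fifth → Eb4 (7 semitones).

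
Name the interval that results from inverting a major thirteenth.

First reduce the compound major thirteenth to its simple form, a major sixth.
Inverted interval numbers add to nine, so a sixth pairs with a third (6 + 3 = 9).
The quality also flips — major becomes minor — giving a minor third.

minor third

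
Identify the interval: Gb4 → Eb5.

G to E spans six letter names (G-A-B-C-D-E) — that makes it a sixth of some quality.
Counting semitones, Gb4→Eb5 is 9, which is the major sixth.

M6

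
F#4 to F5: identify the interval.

diminished octave

F to F is the same letter name, plus an octave: an octave.
A perfect octave would be 12 semitones; F#4 to F5 is 11, one semitone narrower, so the interval is diminished.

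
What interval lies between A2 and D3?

P4

A to D spans four letter names (A-B-C-D) — that makes it a fourth of some quality.
A2 to D3 is 5 semitones, matching the perfect fourth exactly, so the quality is perfect.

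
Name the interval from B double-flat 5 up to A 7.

B to A spans seven letter names (B-C-D-E-F-G-A), plus an octave, so the interval is some kind of fourteenth.
A major fourteenth would be 23 semitones; Bbb5 to A7 is 24, one semitone wider, so the interval is augmented.
(Equivalently, a compound augmented seventh: an augmented seventh plus an octave.)

augmented fourteenth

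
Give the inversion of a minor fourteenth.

First reduce the compound minor fourteenth to its simple form, a minor seventh.
Interval numbers invert to sum to nine: 7 + 2 = 9, so a seventh inverts to a second.
Quality inverts too: minor becomes major. That makes the inversion a major second.

M2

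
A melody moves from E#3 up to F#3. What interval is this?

E to F spans two letter names (E-F), so the interval is some kind of second.
A major second would be 2 semitones, but E#3 to F#3 is 1 — one semitone narrower, making it a minor second.

m2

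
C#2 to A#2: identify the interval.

major 6th

C to A spans six letter names (C-D-E-F-G-A), so the interval is some kind of sixth.
Counting semitones, C#2→A#2 is 9, which is the major sixth.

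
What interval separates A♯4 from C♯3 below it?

major 13th

Descending from A#4 to C#3 is the same interval as ascending C#3 to A#4.
C to A spans six letter names (C-D-E-F-G-A), plus an octave — that makes it a thirteenth of some quality.
The major thirteenth spans 21 semitones, and C#3 to A#4 is exactly 21 semitones — so this is a major thirteenth.
(Equivalently, a compound major sixth: a major sixth plus an octave.)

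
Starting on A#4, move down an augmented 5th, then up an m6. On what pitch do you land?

Bb4

A#4 down an augmented fifth → D4 (8 semitones).
D4 up a minor sixth → Bb4 (8 semitones).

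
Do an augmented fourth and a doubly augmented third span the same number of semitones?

Yes

Both span 6 semitones: an augmented fourth and a doubly augmented third are the same chromatic distance.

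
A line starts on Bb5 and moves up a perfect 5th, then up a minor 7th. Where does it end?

Up a perfect fifth from Bb5: F6 (7 semitones up).
Up a minor seventh from F6: Eb7 (10 semitones up).

Eb7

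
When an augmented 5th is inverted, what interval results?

diminished fourth

Interval numbers invert to sum to nine: 5 + 4 = 9, so a fifth inverts to a fourth.
The quality also flips — augmented becomes diminished — giving a diminished fourth.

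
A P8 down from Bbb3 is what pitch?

Bbb2

An octave keeps the letter name B, an octave down from B.
Moving 12 semitones down from Bbb3 (the size of a perfect octave) reaches Bbb2.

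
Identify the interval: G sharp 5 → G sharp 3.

perfect fifteenth

Descending from G#5 to G#3 is the same interval as ascending G#3 to G#5.
G to G is the same letter name, plus 2 octaves — that makes it a fifteenth of some quality.
G#3 to G#5 is 24 semitones, matching the perfect fifteenth exactly, so the quality is perfect.
(Equivalently, a compound perfect octave: a perfect octave plus an octave.)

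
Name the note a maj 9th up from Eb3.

F4

Counting two letter names plus an octave up from E lands on F.
A major ninth spans 14 semitones, so from Eb3 the target pitch is F4.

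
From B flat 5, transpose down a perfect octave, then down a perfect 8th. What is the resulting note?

B flat 3

A perfect octave down from Bb5 is Bb4.
A perfect octave down from Bb4 is Bb3.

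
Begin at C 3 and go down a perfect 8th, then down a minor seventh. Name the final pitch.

D 1

Down a perfect octave from C3: C2 (12 semitones down).
C2 down a minor seventh → D1 (10 semitones).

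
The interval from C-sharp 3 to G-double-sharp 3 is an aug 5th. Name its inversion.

diminished fourth

Inverted interval numbers add to nine, so a fifth pairs with a fourth (5 + 4 = 9).
And augmented becomes diminished under inversion, so we get a diminished fourth.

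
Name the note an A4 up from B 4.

Four letter names up from B: E.
An augmented fourth is 6 semitones; 6 semitones up from B4 gives E#5.

E-sharp 5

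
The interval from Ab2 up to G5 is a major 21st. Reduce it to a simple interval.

major 7th

Subtracting seven from the interval number removes an octave: 21 − 14 = 7.
That makes a major twenty-first a compound major seventh — 2 octaves plus a major seventh.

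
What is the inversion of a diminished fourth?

The rule of nine gives the new number: 9 − 4 = 5, so a fourth becomes a fifth.
The quality also flips — diminished becomes augmented — giving an augmented fifth.

augmented 5th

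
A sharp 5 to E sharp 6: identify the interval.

perfect fifth

A to E spans five letter names (A-B-C-D-E) — that makes it a fifth of some quality.
A#5 to E#6 is 7 semitones, matching the perfect fifth exactly, so the quality is perfect.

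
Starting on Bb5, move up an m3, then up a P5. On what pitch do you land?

Ab6

Up a minor third from Bb5: Db6 (3 semitones up).
A perfect fifth up from Db6 is Ab6.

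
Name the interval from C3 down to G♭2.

Descending from C3 to Gb2 is the same interval as ascending Gb2 to C3.
G to C spans four letter names (G-A-B-C), so the interval is some kind of fourth.
A perfect fourth would be 5 semitones; Gb2 to C3 is 6, one semitone wider, so the interval is augmented.

augmented fourth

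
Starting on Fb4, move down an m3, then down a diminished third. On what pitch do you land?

B3

A minor third down from Fb4 is Db4.
Down a diminished third from Db4: B3 (2 semitones down).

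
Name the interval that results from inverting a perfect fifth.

perfect 4th

Interval numbers invert to sum to nine: 5 + 4 = 9, so a fifth inverts to a fourth.
And perfect stays perfect under inversion, so we get a perfect fourth.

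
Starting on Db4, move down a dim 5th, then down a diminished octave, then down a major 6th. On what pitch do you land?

B1

Db4 down a diminished fifth → G3 (6 semitones).
A diminished octave down from G3 is G#2.
A major sixth down from G#2 is B1.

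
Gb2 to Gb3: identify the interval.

G to G is the same letter name, plus an octave, so the interval is some kind of octave.
The perfect octave spans 12 semitones, and Gb2 to Gb3 is exactly 12 semitones — so this is a perfect octave.

perfect 8th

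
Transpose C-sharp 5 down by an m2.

B-sharp 4

Counting two letter names down from C lands on B.
A minor second is 1 semitone; 1 semitone down from C#5 gives B#4.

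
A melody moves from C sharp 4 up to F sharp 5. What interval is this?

perfect eleventh

C to F spans four letter names (C-D-E-F), plus an octave — that makes it an eleventh of some quality.
Counting semitones, C#4→F#5 is 17, which is the perfect eleventh.
(Equivalently, a compound perfect fourth: a perfect fourth plus an octave.)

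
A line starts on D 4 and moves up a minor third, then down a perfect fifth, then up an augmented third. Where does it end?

D4 up a minor third → F4 (3 semitones).
F4 down a perfect fifth → Bb3 (7 semitones).
Bb3 up an augmented third → D#4 (5 semitones).

D sharp 4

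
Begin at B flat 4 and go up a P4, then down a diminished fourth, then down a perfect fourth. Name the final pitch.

A perfect fourth up from Bb4 is Eb5.
A diminished fourth down from Eb5 is B4.
A perfect fourth down from B4 is F#4.

F sharp 4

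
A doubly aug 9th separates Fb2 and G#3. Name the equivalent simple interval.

doubly augmented second

Subtracting seven from the interval number removes an octave: 9 − 7 = 2.
Quality carries through unchanged, so the simple form is a doubly augmented second.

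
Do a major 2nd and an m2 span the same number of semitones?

A major second is 2 semitones but a minor second is 1 semitone — different sizes.

No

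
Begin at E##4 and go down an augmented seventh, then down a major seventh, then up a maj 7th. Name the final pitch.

F#3

Down an augmented seventh from E##4: F#3 (12 semitones down).
A major seventh down from F#3 is G2.
G2 up a major seventh → F#3 (11 semitones).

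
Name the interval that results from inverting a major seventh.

minor 2nd

The rule of nine gives the new number: 9 − 7 = 2, so a seventh becomes a second.
And major becomes minor under inversion, so we get a minor second.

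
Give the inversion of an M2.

minor seventh

The rule of nine gives the new number: 9 − 2 = 7, so a second becomes a seventh.
Quality inverts too: major becomes minor. That makes the inversion a minor seventh.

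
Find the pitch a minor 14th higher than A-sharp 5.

G-sharp 7

Counting seven letter names plus an octave up from A lands on G.
Moving 22 semitones up from A#5 (the size of a minor fourteenth) reaches G#7.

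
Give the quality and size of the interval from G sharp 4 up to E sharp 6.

G to E spans six letter names (G-A-B-C-D-E), plus an octave: a thirteenth.
G#4 to E#6 is 21 semitones, matching the major thirteenth exactly, so the quality is major.
(Equivalently, a compound major sixth: a major sixth plus an octave.)

major thirteenth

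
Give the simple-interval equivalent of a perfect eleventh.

perfect 4th

Take out an octave (7 from the number): 11 − 7 = 4.
That makes a perfect eleventh a compound perfect fourth — an octave plus a perfect fourth.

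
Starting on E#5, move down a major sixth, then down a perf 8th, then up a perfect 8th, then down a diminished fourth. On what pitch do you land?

D##4

E#5 down a major sixth → G#4 (9 semitones).
G#4 down a perfect octave → G#3 (12 semitones).
Up a perfect octave from G#3: G#4 (12 semitones up).
G#4 down a diminished fourth → D##4 (4 semitones).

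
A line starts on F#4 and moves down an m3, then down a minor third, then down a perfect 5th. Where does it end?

E#3

F#4 down a minor third → D#4 (3 semitones).
D#4 down a minor third → B#3 (3 semitones).
A perfect fifth down from B#3 is E#3.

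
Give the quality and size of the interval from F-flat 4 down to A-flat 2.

m13

Descending from Fb4 to Ab2 is the same interval as ascending Ab2 to Fb4.
A to F spans six letter names (A-B-C-D-E-F), plus an octave, so the interval is some kind of thirteenth.
At 20 semitones, Ab2→Fb4 falls one short of a major thirteenth: minor.
(Equivalently, a compound minor sixth: a minor sixth plus an octave.)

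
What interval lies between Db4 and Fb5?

minor 10th

D to F spans three letter names (D-E-F), plus an octave — that makes it a tenth of some quality.
At 15 semitones, Db4→Fb5 falls one short of a major tenth: minor.
(Equivalently, a compound minor third: a minor third plus an octave.)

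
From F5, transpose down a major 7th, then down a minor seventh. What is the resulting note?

Ab3

Down a major seventh from F5: Gb4 (11 semitones down).
Gb4 down a minor seventh → Ab3 (10 semitones).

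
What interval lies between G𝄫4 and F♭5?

G to F spans seven letter names (G-A-B-C-D-E-F): a seventh.
Counting semitones, Gbb4→Fb5 is 11, which is the major seventh.

major 7th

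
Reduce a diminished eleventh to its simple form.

d4

Take out an octave (7 from the number): 11 − 7 = 4.
Quality carries through unchanged, so the simple form is a diminished fourth.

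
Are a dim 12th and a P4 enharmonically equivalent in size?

18 semitones (diminished twelfth) vs 5 semitones (perfect fourth): not equal.

No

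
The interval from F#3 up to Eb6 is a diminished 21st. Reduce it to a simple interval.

Subtracting seven from the interval number removes an octave: 21 − 14 = 7.
Quality carries through unchanged, so the simple form is a diminished seventh.

d7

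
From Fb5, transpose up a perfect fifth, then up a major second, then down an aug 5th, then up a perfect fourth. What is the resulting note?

Cbb6

Up a perfect fifth from Fb5: Cb6 (7 semitones up).
A major second up from Cb6 is Db6.
An augmented fifth down from Db6 is Gbb5.
Up a perfect fourth from Gbb5: Cbb6 (5 semitones up).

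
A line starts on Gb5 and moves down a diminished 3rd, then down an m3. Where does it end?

C#5

Gb5 down a diminished third → E5 (2 semitones).
A minor third down from E5 is C#5.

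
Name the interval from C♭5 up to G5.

augmented fifth

C to G spans five letter names (C-D-E-F-G), so the interval is some kind of fifth.
A perfect fifth would be 7 semitones; Cb5 to G5 is 8, one semitone wider, so the interval is augmented.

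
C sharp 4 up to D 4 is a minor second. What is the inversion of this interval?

Interval numbers invert to sum to nine: 2 + 7 = 9, so a second inverts to a seventh.
The quality also flips — minor becomes major — giving a major seventh.

major 7th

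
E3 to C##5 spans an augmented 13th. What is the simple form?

augmented 6th

Take out an octave (7 from the number): 13 − 7 = 6.
Quality carries through unchanged, so the simple form is an augmented sixth.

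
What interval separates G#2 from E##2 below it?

diminished third

Descending from G#2 to E##2 is the same interval as ascending E##2 to G#2.
E to G spans three letter names (E-F-G) — that makes it a third of some quality.
The major third is 4 semitones; here we have 2, two semitones narrower: diminished.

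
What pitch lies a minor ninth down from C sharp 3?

The ninth's letter: C down two letter names plus an octave → B.
A minor ninth is 13 semitones; 13 semitones down from C#3 gives B#1.

B sharp 1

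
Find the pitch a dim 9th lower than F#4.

E##3

Counting two letter names plus an octave down from F lands on E.
A diminished ninth is 12 semitones; 12 semitones down from F#4 gives E##3.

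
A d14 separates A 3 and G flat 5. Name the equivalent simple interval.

Take out an octave (7 from the number): 14 − 7 = 7.
That makes a diminished fourteenth a compound diminished seventh — an octave plus a diminished seventh.

diminished 7th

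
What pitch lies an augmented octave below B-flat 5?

For an octave the letter name doesn't change: still B, an octave down.
An augmented octave is 13 semitones; 13 semitones down from Bb5 gives Bbb4.

B-double-flat 4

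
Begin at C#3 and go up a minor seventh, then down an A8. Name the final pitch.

Bb2

C#3 up a minor seventh → B3 (10 semitones).
B3 down an augmented octave → Bb2 (13 semitones).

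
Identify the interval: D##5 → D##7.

perfect fifteenth

D to D is the same letter name, plus 2 octaves — that makes it a fifteenth of some quality.
D##5 to D##7 is 24 semitones, matching the perfect fifteenth exactly, so the quality is perfect.
(Equivalently, a compound perfect octave: a perfect octave plus an octave.)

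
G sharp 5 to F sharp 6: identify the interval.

minor seventh

G to F spans seven letter names (G-A-B-C-D-E-F) — that makes it a seventh of some quality.
G#5 to F#6 is 10 semitones, a half step short of the major seventh (11), so this is minor.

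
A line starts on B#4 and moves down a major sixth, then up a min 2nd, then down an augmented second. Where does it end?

Down a major sixth from B#4: D#4 (9 semitones down).
A minor second up from D#4 is E4.
An augmented second down from E4 is Db4.

Db4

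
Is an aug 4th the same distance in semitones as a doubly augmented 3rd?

Both span 6 semitones: an augmented fourth and a doubly augmented third are the same chromatic distance.

Yes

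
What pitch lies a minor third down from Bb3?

Three letter names down from B: G.
A minor third is 3 semitones; 3 semitones down from Bb3 gives G3.

G3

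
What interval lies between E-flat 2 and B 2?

augmented 5th

E to B spans five letter names (E-F-G-A-B) — that makes it a fifth of some quality.
Eb2 to B2 spans 8 semitones — one semitone wider than the perfect fifth (7) — giving an augmented fifth.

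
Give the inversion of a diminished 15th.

augmented unison

First reduce the compound diminished fifteenth to its simple form, a diminished octave.
Inverted interval numbers add to nine, so an octave pairs with a unison (8 + 1 = 9).
The quality also flips — diminished becomes augmented — giving an augmented unison.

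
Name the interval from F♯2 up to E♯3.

F to E spans seven letter names (F-G-A-B-C-D-E), so the interval is some kind of seventh.
The major seventh spans 11 semitones, and F#2 to E#3 is exactly 11 semitones — so this is a major seventh.

major seventh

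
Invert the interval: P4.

The rule of nine gives the new number: 9 − 4 = 5, so a fourth becomes a fifth.
The quality also flips — perfect stays perfect — giving a perfect fifth.

P5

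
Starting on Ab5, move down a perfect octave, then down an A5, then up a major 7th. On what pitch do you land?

Cb5

Down a perfect octave from Ab5: Ab4 (12 semitones down).
Ab4 down an augmented fifth → Dbb4 (8 semitones).
A major seventh up from Dbb4 is Cb5.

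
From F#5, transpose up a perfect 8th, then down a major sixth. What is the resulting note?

F#5 up a perfect octave → F#6 (12 semitones).
A major sixth down from F#6 is A5.

A5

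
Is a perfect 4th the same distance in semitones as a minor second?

A perfect fourth is 5 semitones but a minor second is 1 semitone — different sizes.

No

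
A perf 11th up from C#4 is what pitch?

The eleventh's letter: C up four letter names plus an octave → F.
A perfect eleventh is 17 semitones; 17 semitones up from C#4 gives F#5.

F#5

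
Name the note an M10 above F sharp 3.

The tenth's letter: F up three letter names plus an octave → A.
A major tenth spans 16 semitones, so from F#3 the target pitch is A#4.

A sharp 4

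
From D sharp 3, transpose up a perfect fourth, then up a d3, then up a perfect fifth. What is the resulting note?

F 4

A perfect fourth up from D#3 is G#3.
A diminished third up from G#3 is Bb3.
Bb3 up a perfect fifth → F4 (7 semitones).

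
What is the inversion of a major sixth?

minor 3rd

Interval numbers invert to sum to nine: 6 + 3 = 9, so a sixth inverts to a third.
The quality also flips — major becomes minor — giving a minor third.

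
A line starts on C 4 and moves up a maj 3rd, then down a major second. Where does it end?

Up a major third from C4: E4 (4 semitones up).
Down a major second from E4: D4 (2 semitones down).

D 4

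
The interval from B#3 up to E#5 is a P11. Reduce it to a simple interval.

Each octave removed subtracts seven from the number: 11 − 7 = 4.
That makes a perfect eleventh a compound perfect fourth — an octave plus a perfect fourth.

perfect fourth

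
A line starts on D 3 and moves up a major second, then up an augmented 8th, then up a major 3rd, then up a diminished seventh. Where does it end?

A major second up from D3 is E3.
E3 up an augmented octave → E#4 (13 semitones).
E#4 up a major third → G##4 (4 semitones).
G##4 up a diminished seventh → F#5 (9 semitones).

F sharp 5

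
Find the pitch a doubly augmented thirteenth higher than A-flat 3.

F-double-sharp 5

The thirteenth's letter: A up six letter names plus an octave → F.
A doubly augmented thirteenth spans 23 semitones, so from Ab3 the target pitch is F##5.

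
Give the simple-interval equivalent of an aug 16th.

Take out 2 octaves (14 from the number): 16 − 14 = 2.
So an augmented sixteenth is 2 octaves plus an augmented second. The quality is unchanged.

A2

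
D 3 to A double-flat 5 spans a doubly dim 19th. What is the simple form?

doubly diminished fifth

Subtracting seven from the interval number removes an octave: 19 − 14 = 5.
That makes a doubly diminished nineteenth a compound doubly diminished fifth — 2 octaves plus a doubly diminished fifth.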